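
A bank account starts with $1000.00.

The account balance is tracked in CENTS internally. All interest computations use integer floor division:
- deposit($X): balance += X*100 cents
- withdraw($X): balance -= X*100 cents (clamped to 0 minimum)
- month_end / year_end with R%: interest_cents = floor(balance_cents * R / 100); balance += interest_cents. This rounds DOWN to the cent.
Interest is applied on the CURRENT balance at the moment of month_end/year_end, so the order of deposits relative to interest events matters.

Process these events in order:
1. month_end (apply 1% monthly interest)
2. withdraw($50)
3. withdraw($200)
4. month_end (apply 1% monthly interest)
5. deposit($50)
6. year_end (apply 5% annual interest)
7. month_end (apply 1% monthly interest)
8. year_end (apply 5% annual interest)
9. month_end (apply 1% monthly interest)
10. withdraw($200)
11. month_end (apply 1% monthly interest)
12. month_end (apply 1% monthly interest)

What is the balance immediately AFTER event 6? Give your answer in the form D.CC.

Answer: 858.48

Derivation:
After 1 (month_end (apply 1% monthly interest)): balance=$1010.00 total_interest=$10.00
After 2 (withdraw($50)): balance=$960.00 total_interest=$10.00
After 3 (withdraw($200)): balance=$760.00 total_interest=$10.00
After 4 (month_end (apply 1% monthly interest)): balance=$767.60 total_interest=$17.60
After 5 (deposit($50)): balance=$817.60 total_interest=$17.60
After 6 (year_end (apply 5% annual interest)): balance=$858.48 total_interest=$58.48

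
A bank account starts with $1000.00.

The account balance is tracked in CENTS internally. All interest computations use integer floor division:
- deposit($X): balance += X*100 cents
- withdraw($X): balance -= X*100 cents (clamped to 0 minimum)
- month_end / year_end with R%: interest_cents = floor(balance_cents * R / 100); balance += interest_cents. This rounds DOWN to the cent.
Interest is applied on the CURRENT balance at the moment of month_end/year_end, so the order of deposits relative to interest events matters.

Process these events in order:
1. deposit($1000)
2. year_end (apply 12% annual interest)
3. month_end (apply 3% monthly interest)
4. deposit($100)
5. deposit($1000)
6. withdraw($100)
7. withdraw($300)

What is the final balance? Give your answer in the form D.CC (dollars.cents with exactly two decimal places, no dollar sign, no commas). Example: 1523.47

Answer: 3007.20

Derivation:
After 1 (deposit($1000)): balance=$2000.00 total_interest=$0.00
After 2 (year_end (apply 12% annual interest)): balance=$2240.00 total_interest=$240.00
After 3 (month_end (apply 3% monthly interest)): balance=$2307.20 total_interest=$307.20
After 4 (deposit($100)): balance=$2407.20 total_interest=$307.20
After 5 (deposit($1000)): balance=$3407.20 total_interest=$307.20
After 6 (withdraw($100)): balance=$3307.20 total_interest=$307.20
After 7 (withdraw($300)): balance=$3007.20 total_interest=$307.20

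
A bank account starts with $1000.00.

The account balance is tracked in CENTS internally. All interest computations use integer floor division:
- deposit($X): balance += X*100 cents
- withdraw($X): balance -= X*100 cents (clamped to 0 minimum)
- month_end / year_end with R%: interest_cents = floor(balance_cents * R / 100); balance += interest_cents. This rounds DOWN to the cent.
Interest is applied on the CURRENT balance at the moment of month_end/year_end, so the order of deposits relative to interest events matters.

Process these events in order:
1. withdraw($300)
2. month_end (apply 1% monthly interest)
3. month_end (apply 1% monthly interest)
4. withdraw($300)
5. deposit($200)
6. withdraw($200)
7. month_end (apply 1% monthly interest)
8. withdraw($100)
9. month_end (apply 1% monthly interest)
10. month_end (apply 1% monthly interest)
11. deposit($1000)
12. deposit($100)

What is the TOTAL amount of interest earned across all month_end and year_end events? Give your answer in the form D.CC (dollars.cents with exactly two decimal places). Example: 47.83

After 1 (withdraw($300)): balance=$700.00 total_interest=$0.00
After 2 (month_end (apply 1% monthly interest)): balance=$707.00 total_interest=$7.00
After 3 (month_end (apply 1% monthly interest)): balance=$714.07 total_interest=$14.07
After 4 (withdraw($300)): balance=$414.07 total_interest=$14.07
After 5 (deposit($200)): balance=$614.07 total_interest=$14.07
After 6 (withdraw($200)): balance=$414.07 total_interest=$14.07
After 7 (month_end (apply 1% monthly interest)): balance=$418.21 total_interest=$18.21
After 8 (withdraw($100)): balance=$318.21 total_interest=$18.21
After 9 (month_end (apply 1% monthly interest)): balance=$321.39 total_interest=$21.39
After 10 (month_end (apply 1% monthly interest)): balance=$324.60 total_interest=$24.60
After 11 (deposit($1000)): balance=$1324.60 total_interest=$24.60
After 12 (deposit($100)): balance=$1424.60 total_interest=$24.60

Answer: 24.60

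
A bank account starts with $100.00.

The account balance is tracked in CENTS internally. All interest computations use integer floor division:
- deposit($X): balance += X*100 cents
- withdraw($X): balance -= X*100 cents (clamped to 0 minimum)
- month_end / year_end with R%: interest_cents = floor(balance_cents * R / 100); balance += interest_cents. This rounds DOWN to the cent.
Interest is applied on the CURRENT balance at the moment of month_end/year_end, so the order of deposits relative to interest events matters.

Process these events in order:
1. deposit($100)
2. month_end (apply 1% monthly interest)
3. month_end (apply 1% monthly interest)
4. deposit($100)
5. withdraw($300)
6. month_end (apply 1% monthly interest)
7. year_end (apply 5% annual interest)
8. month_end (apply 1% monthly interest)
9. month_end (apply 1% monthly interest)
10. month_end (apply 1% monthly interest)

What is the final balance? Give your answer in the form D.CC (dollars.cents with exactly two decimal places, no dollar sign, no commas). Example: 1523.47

Answer: 4.38

Derivation:
After 1 (deposit($100)): balance=$200.00 total_interest=$0.00
After 2 (month_end (apply 1% monthly interest)): balance=$202.00 total_interest=$2.00
After 3 (month_end (apply 1% monthly interest)): balance=$204.02 total_interest=$4.02
After 4 (deposit($100)): balance=$304.02 total_interest=$4.02
After 5 (withdraw($300)): balance=$4.02 total_interest=$4.02
After 6 (month_end (apply 1% monthly interest)): balance=$4.06 total_interest=$4.06
After 7 (year_end (apply 5% annual interest)): balance=$4.26 total_interest=$4.26
After 8 (month_end (apply 1% monthly interest)): balance=$4.30 total_interest=$4.30
After 9 (month_end (apply 1% monthly interest)): balance=$4.34 total_interest=$4.34
After 10 (month_end (apply 1% monthly interest)): balance=$4.38 total_interest=$4.38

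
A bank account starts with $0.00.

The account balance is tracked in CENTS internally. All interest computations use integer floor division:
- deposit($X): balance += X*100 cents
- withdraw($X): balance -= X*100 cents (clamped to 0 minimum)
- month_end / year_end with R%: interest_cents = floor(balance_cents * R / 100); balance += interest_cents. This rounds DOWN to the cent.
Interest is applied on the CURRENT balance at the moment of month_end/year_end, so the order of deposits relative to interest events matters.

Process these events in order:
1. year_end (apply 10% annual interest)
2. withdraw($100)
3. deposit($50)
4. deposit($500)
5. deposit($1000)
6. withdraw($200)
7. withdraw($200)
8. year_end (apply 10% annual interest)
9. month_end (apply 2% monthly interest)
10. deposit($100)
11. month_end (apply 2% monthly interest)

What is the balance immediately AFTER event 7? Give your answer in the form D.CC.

Answer: 1150.00

Derivation:
After 1 (year_end (apply 10% annual interest)): balance=$0.00 total_interest=$0.00
After 2 (withdraw($100)): balance=$0.00 total_interest=$0.00
After 3 (deposit($50)): balance=$50.00 total_interest=$0.00
After 4 (deposit($500)): balance=$550.00 total_interest=$0.00
After 5 (deposit($1000)): balance=$1550.00 total_interest=$0.00
After 6 (withdraw($200)): balance=$1350.00 total_interest=$0.00
After 7 (withdraw($200)): balance=$1150.00 total_interest=$0.00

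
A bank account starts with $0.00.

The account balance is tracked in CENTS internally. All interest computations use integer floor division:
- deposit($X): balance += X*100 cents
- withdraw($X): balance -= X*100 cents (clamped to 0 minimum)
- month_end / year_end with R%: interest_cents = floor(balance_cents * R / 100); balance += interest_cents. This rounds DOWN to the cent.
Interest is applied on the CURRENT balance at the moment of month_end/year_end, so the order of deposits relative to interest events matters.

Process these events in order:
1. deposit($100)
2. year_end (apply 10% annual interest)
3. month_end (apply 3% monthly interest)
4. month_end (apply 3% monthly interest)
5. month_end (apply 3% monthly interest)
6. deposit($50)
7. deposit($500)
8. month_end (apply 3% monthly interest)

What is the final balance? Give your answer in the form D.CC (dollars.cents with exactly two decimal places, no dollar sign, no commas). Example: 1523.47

After 1 (deposit($100)): balance=$100.00 total_interest=$0.00
After 2 (year_end (apply 10% annual interest)): balance=$110.00 total_interest=$10.00
After 3 (month_end (apply 3% monthly interest)): balance=$113.30 total_interest=$13.30
After 4 (month_end (apply 3% monthly interest)): balance=$116.69 total_interest=$16.69
After 5 (month_end (apply 3% monthly interest)): balance=$120.19 total_interest=$20.19
After 6 (deposit($50)): balance=$170.19 total_interest=$20.19
After 7 (deposit($500)): balance=$670.19 total_interest=$20.19
After 8 (month_end (apply 3% monthly interest)): balance=$690.29 total_interest=$40.29

Answer: 690.29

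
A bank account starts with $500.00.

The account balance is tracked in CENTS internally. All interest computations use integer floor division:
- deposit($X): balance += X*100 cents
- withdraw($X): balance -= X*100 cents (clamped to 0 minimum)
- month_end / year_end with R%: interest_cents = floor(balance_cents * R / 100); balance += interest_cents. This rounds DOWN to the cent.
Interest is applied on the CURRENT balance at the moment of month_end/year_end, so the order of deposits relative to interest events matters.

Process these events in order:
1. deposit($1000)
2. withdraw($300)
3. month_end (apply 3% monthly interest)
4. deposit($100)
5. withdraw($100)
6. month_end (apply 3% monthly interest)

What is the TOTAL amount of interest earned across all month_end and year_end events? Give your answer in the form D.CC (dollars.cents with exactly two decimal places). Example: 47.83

Answer: 73.08

Derivation:
After 1 (deposit($1000)): balance=$1500.00 total_interest=$0.00
After 2 (withdraw($300)): balance=$1200.00 total_interest=$0.00
After 3 (month_end (apply 3% monthly interest)): balance=$1236.00 total_interest=$36.00
After 4 (deposit($100)): balance=$1336.00 total_interest=$36.00
After 5 (withdraw($100)): balance=$1236.00 total_interest=$36.00
After 6 (month_end (apply 3% monthly interest)): balance=$1273.08 total_interest=$73.08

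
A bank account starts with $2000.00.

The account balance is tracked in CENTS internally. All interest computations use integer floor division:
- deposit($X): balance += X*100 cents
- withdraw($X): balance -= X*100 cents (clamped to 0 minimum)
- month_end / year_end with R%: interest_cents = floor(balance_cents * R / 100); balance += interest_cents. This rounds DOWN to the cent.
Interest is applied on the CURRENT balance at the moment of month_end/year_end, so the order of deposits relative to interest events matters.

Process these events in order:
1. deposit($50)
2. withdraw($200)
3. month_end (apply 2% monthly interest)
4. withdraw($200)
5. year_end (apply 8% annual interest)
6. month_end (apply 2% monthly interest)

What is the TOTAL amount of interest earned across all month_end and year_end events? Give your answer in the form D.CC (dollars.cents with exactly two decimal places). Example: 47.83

Answer: 208.39

Derivation:
After 1 (deposit($50)): balance=$2050.00 total_interest=$0.00
After 2 (withdraw($200)): balance=$1850.00 total_interest=$0.00
After 3 (month_end (apply 2% monthly interest)): balance=$1887.00 total_interest=$37.00
After 4 (withdraw($200)): balance=$1687.00 total_interest=$37.00
After 5 (year_end (apply 8% annual interest)): balance=$1821.96 total_interest=$171.96
After 6 (month_end (apply 2% monthly interest)): balance=$1858.39 total_interest=$208.39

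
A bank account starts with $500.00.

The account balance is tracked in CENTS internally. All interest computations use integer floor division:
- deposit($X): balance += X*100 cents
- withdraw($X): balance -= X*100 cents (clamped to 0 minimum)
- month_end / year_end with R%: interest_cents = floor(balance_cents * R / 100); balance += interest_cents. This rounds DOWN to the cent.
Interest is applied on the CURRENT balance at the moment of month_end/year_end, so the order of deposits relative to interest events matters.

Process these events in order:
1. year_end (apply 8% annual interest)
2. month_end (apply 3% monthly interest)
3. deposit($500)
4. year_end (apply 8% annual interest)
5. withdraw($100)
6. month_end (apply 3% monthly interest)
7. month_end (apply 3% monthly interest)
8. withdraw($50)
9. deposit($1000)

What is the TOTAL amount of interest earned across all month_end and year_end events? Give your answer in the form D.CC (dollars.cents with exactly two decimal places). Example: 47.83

After 1 (year_end (apply 8% annual interest)): balance=$540.00 total_interest=$40.00
After 2 (month_end (apply 3% monthly interest)): balance=$556.20 total_interest=$56.20
After 3 (deposit($500)): balance=$1056.20 total_interest=$56.20
After 4 (year_end (apply 8% annual interest)): balance=$1140.69 total_interest=$140.69
After 5 (withdraw($100)): balance=$1040.69 total_interest=$140.69
After 6 (month_end (apply 3% monthly interest)): balance=$1071.91 total_interest=$171.91
After 7 (month_end (apply 3% monthly interest)): balance=$1104.06 total_interest=$204.06
After 8 (withdraw($50)): balance=$1054.06 total_interest=$204.06
After 9 (deposit($1000)): balance=$2054.06 total_interest=$204.06

Answer: 204.06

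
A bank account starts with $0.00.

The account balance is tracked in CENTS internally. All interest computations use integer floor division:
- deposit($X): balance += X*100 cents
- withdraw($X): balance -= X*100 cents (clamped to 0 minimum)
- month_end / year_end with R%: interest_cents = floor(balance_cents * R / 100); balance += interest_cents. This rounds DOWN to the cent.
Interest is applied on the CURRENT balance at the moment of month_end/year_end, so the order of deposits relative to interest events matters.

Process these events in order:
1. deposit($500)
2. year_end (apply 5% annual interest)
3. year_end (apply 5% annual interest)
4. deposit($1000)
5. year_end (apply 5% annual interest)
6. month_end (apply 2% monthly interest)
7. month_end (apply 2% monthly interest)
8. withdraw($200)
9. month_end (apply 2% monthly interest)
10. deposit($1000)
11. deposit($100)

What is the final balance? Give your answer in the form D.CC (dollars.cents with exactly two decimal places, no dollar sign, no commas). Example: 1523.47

Answer: 2624.49

Derivation:
After 1 (deposit($500)): balance=$500.00 total_interest=$0.00
After 2 (year_end (apply 5% annual interest)): balance=$525.00 total_interest=$25.00
After 3 (year_end (apply 5% annual interest)): balance=$551.25 total_interest=$51.25
After 4 (deposit($1000)): balance=$1551.25 total_interest=$51.25
After 5 (year_end (apply 5% annual interest)): balance=$1628.81 total_interest=$128.81
After 6 (month_end (apply 2% monthly interest)): balance=$1661.38 total_interest=$161.38
After 7 (month_end (apply 2% monthly interest)): balance=$1694.60 total_interest=$194.60
After 8 (withdraw($200)): balance=$1494.60 total_interest=$194.60
After 9 (month_end (apply 2% monthly interest)): balance=$1524.49 total_interest=$224.49
After 10 (deposit($1000)): balance=$2524.49 total_interest=$224.49
After 11 (deposit($100)): balance=$2624.49 total_interest=$224.49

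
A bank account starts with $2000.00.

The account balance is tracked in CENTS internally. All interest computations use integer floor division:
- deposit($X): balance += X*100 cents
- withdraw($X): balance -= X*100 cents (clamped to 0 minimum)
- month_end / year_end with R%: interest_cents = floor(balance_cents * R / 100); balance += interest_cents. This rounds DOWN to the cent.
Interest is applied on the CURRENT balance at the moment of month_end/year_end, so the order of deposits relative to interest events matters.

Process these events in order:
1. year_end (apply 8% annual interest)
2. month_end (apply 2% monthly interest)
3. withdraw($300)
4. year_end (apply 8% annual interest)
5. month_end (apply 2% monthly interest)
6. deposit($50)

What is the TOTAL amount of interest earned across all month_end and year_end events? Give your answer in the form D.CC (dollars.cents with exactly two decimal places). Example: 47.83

After 1 (year_end (apply 8% annual interest)): balance=$2160.00 total_interest=$160.00
After 2 (month_end (apply 2% monthly interest)): balance=$2203.20 total_interest=$203.20
After 3 (withdraw($300)): balance=$1903.20 total_interest=$203.20
After 4 (year_end (apply 8% annual interest)): balance=$2055.45 total_interest=$355.45
After 5 (month_end (apply 2% monthly interest)): balance=$2096.55 total_interest=$396.55
After 6 (deposit($50)): balance=$2146.55 total_interest=$396.55

Answer: 396.55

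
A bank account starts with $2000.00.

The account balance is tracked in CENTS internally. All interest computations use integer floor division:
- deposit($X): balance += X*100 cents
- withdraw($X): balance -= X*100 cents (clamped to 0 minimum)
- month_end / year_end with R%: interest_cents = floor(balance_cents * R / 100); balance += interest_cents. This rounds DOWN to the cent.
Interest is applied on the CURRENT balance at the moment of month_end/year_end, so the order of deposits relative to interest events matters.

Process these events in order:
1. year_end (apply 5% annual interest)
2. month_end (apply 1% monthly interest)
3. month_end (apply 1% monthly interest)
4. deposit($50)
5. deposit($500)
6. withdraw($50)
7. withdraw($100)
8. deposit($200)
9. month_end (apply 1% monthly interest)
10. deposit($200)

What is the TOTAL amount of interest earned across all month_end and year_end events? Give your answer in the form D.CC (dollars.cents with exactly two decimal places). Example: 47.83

Answer: 169.63

Derivation:
After 1 (year_end (apply 5% annual interest)): balance=$2100.00 total_interest=$100.00
After 2 (month_end (apply 1% monthly interest)): balance=$2121.00 total_interest=$121.00
After 3 (month_end (apply 1% monthly interest)): balance=$2142.21 total_interest=$142.21
After 4 (deposit($50)): balance=$2192.21 total_interest=$142.21
After 5 (deposit($500)): balance=$2692.21 total_interest=$142.21
After 6 (withdraw($50)): balance=$2642.21 total_interest=$142.21
After 7 (withdraw($100)): balance=$2542.21 total_interest=$142.21
After 8 (deposit($200)): balance=$2742.21 total_interest=$142.21
After 9 (month_end (apply 1% monthly interest)): balance=$2769.63 total_interest=$169.63
After 10 (deposit($200)): balance=$2969.63 total_interest=$169.63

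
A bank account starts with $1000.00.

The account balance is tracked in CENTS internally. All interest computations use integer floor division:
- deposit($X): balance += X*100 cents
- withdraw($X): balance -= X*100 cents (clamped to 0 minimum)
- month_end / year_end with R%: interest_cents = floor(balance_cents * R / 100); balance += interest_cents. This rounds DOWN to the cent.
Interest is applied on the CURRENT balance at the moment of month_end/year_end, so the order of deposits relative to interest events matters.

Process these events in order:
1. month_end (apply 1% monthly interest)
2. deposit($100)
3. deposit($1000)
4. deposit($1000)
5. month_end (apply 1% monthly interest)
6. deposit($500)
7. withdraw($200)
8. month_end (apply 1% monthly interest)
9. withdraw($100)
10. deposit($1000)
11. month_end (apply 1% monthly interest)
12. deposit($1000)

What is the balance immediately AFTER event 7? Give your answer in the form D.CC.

Answer: 3441.10

Derivation:
After 1 (month_end (apply 1% monthly interest)): balance=$1010.00 total_interest=$10.00
After 2 (deposit($100)): balance=$1110.00 total_interest=$10.00
After 3 (deposit($1000)): balance=$2110.00 total_interest=$10.00
After 4 (deposit($1000)): balance=$3110.00 total_interest=$10.00
After 5 (month_end (apply 1% monthly interest)): balance=$3141.10 total_interest=$41.10
After 6 (deposit($500)): balance=$3641.10 total_interest=$41.10
After 7 (withdraw($200)): balance=$3441.10 total_interest=$41.10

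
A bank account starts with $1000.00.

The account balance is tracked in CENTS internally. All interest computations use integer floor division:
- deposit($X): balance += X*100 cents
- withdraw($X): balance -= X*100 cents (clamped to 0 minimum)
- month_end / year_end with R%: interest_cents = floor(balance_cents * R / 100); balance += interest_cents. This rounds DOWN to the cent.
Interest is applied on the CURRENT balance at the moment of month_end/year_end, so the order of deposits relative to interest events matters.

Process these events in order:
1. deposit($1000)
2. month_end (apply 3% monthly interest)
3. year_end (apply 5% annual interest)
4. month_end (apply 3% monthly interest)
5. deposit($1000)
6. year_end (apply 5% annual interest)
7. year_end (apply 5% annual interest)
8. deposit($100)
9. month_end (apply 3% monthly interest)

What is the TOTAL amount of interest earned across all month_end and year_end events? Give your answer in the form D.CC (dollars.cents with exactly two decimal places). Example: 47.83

After 1 (deposit($1000)): balance=$2000.00 total_interest=$0.00
After 2 (month_end (apply 3% monthly interest)): balance=$2060.00 total_interest=$60.00
After 3 (year_end (apply 5% annual interest)): balance=$2163.00 total_interest=$163.00
After 4 (month_end (apply 3% monthly interest)): balance=$2227.89 total_interest=$227.89
After 5 (deposit($1000)): balance=$3227.89 total_interest=$227.89
After 6 (year_end (apply 5% annual interest)): balance=$3389.28 total_interest=$389.28
After 7 (year_end (apply 5% annual interest)): balance=$3558.74 total_interest=$558.74
After 8 (deposit($100)): balance=$3658.74 total_interest=$558.74
After 9 (month_end (apply 3% monthly interest)): balance=$3768.50 total_interest=$668.50

Answer: 668.50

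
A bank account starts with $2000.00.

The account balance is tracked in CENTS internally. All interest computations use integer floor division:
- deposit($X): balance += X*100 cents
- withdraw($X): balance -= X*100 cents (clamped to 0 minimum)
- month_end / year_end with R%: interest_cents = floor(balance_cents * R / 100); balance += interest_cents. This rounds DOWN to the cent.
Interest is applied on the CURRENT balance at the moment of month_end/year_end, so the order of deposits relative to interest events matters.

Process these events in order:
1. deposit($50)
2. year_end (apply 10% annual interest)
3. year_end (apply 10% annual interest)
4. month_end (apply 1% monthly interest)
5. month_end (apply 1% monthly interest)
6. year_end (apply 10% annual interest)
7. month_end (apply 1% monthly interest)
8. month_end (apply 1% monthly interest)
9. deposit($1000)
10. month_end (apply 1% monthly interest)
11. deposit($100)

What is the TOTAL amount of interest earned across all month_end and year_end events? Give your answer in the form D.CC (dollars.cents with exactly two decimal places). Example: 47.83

Answer: 827.71

Derivation:
After 1 (deposit($50)): balance=$2050.00 total_interest=$0.00
After 2 (year_end (apply 10% annual interest)): balance=$2255.00 total_interest=$205.00
After 3 (year_end (apply 10% annual interest)): balance=$2480.50 total_interest=$430.50
After 4 (month_end (apply 1% monthly interest)): balance=$2505.30 total_interest=$455.30
After 5 (month_end (apply 1% monthly interest)): balance=$2530.35 total_interest=$480.35
After 6 (year_end (apply 10% annual interest)): balance=$2783.38 total_interest=$733.38
After 7 (month_end (apply 1% monthly interest)): balance=$2811.21 total_interest=$761.21
After 8 (month_end (apply 1% monthly interest)): balance=$2839.32 total_interest=$789.32
After 9 (deposit($1000)): balance=$3839.32 total_interest=$789.32
After 10 (month_end (apply 1% monthly interest)): balance=$3877.71 total_interest=$827.71
After 11 (deposit($100)): balance=$3977.71 total_interest=$827.71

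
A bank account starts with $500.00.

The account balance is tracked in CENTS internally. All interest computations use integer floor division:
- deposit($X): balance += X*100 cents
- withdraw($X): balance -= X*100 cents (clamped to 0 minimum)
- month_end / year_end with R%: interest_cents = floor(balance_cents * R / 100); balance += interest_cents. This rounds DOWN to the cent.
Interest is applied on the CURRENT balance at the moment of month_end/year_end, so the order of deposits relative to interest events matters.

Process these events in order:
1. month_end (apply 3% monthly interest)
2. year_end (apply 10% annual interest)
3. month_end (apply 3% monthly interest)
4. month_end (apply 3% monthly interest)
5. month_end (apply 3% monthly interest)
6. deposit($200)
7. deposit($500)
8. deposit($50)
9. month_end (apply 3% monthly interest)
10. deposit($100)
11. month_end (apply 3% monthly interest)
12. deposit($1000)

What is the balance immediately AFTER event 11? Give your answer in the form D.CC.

Answer: 1555.38

Derivation:
After 1 (month_end (apply 3% monthly interest)): balance=$515.00 total_interest=$15.00
After 2 (year_end (apply 10% annual interest)): balance=$566.50 total_interest=$66.50
After 3 (month_end (apply 3% monthly interest)): balance=$583.49 total_interest=$83.49
After 4 (month_end (apply 3% monthly interest)): balance=$600.99 total_interest=$100.99
After 5 (month_end (apply 3% monthly interest)): balance=$619.01 total_interest=$119.01
After 6 (deposit($200)): balance=$819.01 total_interest=$119.01
After 7 (deposit($500)): balance=$1319.01 total_interest=$119.01
After 8 (deposit($50)): balance=$1369.01 total_interest=$119.01
After 9 (month_end (apply 3% monthly interest)): balance=$1410.08 total_interest=$160.08
After 10 (deposit($100)): balance=$1510.08 total_interest=$160.08
After 11 (month_end (apply 3% monthly interest)): balance=$1555.38 total_interest=$205.38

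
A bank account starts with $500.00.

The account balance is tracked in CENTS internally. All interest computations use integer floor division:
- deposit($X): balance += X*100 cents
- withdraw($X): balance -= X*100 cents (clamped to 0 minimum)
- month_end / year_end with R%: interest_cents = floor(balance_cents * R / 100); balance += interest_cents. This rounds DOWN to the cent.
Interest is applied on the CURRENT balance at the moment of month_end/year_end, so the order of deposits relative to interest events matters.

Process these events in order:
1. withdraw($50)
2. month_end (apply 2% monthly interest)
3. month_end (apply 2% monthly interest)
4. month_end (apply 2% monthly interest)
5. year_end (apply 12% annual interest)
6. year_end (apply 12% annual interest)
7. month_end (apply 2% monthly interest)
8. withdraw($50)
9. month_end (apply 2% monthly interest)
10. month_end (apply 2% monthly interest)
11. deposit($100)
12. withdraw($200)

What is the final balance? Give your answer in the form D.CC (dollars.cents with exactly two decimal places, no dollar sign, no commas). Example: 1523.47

Answer: 483.66

Derivation:
After 1 (withdraw($50)): balance=$450.00 total_interest=$0.00
After 2 (month_end (apply 2% monthly interest)): balance=$459.00 total_interest=$9.00
After 3 (month_end (apply 2% monthly interest)): balance=$468.18 total_interest=$18.18
After 4 (month_end (apply 2% monthly interest)): balance=$477.54 total_interest=$27.54
After 5 (year_end (apply 12% annual interest)): balance=$534.84 total_interest=$84.84
After 6 (year_end (apply 12% annual interest)): balance=$599.02 total_interest=$149.02
After 7 (month_end (apply 2% monthly interest)): balance=$611.00 total_interest=$161.00
After 8 (withdraw($50)): balance=$561.00 total_interest=$161.00
After 9 (month_end (apply 2% monthly interest)): balance=$572.22 total_interest=$172.22
After 10 (month_end (apply 2% monthly interest)): balance=$583.66 total_interest=$183.66
After 11 (deposit($100)): balance=$683.66 total_interest=$183.66
After 12 (withdraw($200)): balance=$483.66 total_interest=$183.66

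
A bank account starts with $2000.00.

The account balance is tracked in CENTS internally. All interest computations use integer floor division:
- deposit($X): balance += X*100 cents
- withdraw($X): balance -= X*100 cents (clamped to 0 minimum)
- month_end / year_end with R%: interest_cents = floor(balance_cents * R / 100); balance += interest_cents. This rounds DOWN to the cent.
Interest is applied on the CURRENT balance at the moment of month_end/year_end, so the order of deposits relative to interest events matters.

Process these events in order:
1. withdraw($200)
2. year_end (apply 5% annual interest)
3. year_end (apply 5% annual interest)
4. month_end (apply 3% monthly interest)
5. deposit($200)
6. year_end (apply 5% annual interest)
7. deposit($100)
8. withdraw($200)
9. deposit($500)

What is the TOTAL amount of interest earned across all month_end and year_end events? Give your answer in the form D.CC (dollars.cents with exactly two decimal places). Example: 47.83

After 1 (withdraw($200)): balance=$1800.00 total_interest=$0.00
After 2 (year_end (apply 5% annual interest)): balance=$1890.00 total_interest=$90.00
After 3 (year_end (apply 5% annual interest)): balance=$1984.50 total_interest=$184.50
After 4 (month_end (apply 3% monthly interest)): balance=$2044.03 total_interest=$244.03
After 5 (deposit($200)): balance=$2244.03 total_interest=$244.03
After 6 (year_end (apply 5% annual interest)): balance=$2356.23 total_interest=$356.23
After 7 (deposit($100)): balance=$2456.23 total_interest=$356.23
After 8 (withdraw($200)): balance=$2256.23 total_interest=$356.23
After 9 (deposit($500)): balance=$2756.23 total_interest=$356.23

Answer: 356.23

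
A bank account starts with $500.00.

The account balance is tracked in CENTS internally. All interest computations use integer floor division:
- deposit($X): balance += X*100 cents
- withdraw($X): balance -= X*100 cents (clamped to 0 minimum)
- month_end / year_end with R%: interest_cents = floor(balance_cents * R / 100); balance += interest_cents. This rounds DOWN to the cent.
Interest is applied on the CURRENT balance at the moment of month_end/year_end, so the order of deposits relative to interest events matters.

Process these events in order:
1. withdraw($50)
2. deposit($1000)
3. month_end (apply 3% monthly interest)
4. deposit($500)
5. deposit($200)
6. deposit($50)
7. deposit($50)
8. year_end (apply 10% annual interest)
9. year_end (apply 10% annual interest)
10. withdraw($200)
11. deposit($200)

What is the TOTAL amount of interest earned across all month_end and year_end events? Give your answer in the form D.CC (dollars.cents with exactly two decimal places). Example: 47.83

After 1 (withdraw($50)): balance=$450.00 total_interest=$0.00
After 2 (deposit($1000)): balance=$1450.00 total_interest=$0.00
After 3 (month_end (apply 3% monthly interest)): balance=$1493.50 total_interest=$43.50
After 4 (deposit($500)): balance=$1993.50 total_interest=$43.50
After 5 (deposit($200)): balance=$2193.50 total_interest=$43.50
After 6 (deposit($50)): balance=$2243.50 total_interest=$43.50
After 7 (deposit($50)): balance=$2293.50 total_interest=$43.50
After 8 (year_end (apply 10% annual interest)): balance=$2522.85 total_interest=$272.85
After 9 (year_end (apply 10% annual interest)): balance=$2775.13 total_interest=$525.13
After 10 (withdraw($200)): balance=$2575.13 total_interest=$525.13
After 11 (deposit($200)): balance=$2775.13 total_interest=$525.13

Answer: 525.13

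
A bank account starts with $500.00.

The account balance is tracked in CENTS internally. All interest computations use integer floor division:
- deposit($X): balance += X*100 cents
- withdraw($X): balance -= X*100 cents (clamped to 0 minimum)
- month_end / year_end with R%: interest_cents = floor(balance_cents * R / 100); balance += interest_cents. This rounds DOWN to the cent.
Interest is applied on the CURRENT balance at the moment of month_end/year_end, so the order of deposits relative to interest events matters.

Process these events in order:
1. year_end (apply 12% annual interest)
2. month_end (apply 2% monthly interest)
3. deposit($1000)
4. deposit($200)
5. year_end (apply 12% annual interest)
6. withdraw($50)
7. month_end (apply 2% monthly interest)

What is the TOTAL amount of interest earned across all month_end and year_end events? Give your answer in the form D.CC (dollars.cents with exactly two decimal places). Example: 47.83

After 1 (year_end (apply 12% annual interest)): balance=$560.00 total_interest=$60.00
After 2 (month_end (apply 2% monthly interest)): balance=$571.20 total_interest=$71.20
After 3 (deposit($1000)): balance=$1571.20 total_interest=$71.20
After 4 (deposit($200)): balance=$1771.20 total_interest=$71.20
After 5 (year_end (apply 12% annual interest)): balance=$1983.74 total_interest=$283.74
After 6 (withdraw($50)): balance=$1933.74 total_interest=$283.74
After 7 (month_end (apply 2% monthly interest)): balance=$1972.41 total_interest=$322.41

Answer: 322.41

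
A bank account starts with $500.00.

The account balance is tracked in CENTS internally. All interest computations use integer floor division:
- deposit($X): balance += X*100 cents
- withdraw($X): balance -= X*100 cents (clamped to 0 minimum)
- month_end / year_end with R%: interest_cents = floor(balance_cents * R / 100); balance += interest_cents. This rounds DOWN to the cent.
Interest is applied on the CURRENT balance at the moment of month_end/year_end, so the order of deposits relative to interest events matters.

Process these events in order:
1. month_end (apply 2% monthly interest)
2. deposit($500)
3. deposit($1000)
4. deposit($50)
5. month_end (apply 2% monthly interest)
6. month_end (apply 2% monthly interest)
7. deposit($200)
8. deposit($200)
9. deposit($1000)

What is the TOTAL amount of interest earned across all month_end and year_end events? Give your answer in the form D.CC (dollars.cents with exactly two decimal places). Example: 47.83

Answer: 93.22

Derivation:
After 1 (month_end (apply 2% monthly interest)): balance=$510.00 total_interest=$10.00
After 2 (deposit($500)): balance=$1010.00 total_interest=$10.00
After 3 (deposit($1000)): balance=$2010.00 total_interest=$10.00
After 4 (deposit($50)): balance=$2060.00 total_interest=$10.00
After 5 (month_end (apply 2% monthly interest)): balance=$2101.20 total_interest=$51.20
After 6 (month_end (apply 2% monthly interest)): balance=$2143.22 total_interest=$93.22
After 7 (deposit($200)): balance=$2343.22 total_interest=$93.22
After 8 (deposit($200)): balance=$2543.22 total_interest=$93.22
After 9 (deposit($1000)): balance=$3543.22 total_interest=$93.22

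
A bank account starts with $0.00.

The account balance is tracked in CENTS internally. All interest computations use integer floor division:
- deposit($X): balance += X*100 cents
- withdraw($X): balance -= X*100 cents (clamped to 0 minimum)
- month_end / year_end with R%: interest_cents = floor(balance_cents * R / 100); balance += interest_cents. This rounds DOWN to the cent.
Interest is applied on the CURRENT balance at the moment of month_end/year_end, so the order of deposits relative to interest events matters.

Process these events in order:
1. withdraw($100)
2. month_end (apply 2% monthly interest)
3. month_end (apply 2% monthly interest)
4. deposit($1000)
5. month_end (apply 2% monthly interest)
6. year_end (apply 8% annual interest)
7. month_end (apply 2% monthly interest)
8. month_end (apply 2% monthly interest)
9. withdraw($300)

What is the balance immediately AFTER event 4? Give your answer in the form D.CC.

After 1 (withdraw($100)): balance=$0.00 total_interest=$0.00
After 2 (month_end (apply 2% monthly interest)): balance=$0.00 total_interest=$0.00
After 3 (month_end (apply 2% monthly interest)): balance=$0.00 total_interest=$0.00
After 4 (deposit($1000)): balance=$1000.00 total_interest=$0.00

Answer: 1000.00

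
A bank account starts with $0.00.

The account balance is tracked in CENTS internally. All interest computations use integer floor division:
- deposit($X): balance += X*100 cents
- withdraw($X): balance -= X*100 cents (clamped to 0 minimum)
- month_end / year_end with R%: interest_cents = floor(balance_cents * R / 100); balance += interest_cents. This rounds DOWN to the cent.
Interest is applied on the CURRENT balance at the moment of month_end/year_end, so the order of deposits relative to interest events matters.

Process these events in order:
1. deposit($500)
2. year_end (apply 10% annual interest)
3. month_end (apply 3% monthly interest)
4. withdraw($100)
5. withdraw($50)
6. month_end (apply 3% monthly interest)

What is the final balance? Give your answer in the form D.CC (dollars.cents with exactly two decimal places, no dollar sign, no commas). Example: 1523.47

After 1 (deposit($500)): balance=$500.00 total_interest=$0.00
After 2 (year_end (apply 10% annual interest)): balance=$550.00 total_interest=$50.00
After 3 (month_end (apply 3% monthly interest)): balance=$566.50 total_interest=$66.50
After 4 (withdraw($100)): balance=$466.50 total_interest=$66.50
After 5 (withdraw($50)): balance=$416.50 total_interest=$66.50
After 6 (month_end (apply 3% monthly interest)): balance=$428.99 total_interest=$78.99

Answer: 428.99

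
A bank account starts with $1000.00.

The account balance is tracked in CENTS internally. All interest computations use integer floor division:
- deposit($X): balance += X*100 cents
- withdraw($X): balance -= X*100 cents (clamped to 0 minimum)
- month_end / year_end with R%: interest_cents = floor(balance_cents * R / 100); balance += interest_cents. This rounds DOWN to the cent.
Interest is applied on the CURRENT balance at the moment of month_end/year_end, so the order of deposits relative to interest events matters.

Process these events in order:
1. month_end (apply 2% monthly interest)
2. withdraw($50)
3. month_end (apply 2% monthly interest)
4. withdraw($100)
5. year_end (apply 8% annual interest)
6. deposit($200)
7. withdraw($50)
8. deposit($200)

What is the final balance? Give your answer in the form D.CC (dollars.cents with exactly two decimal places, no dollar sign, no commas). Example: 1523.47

After 1 (month_end (apply 2% monthly interest)): balance=$1020.00 total_interest=$20.00
After 2 (withdraw($50)): balance=$970.00 total_interest=$20.00
After 3 (month_end (apply 2% monthly interest)): balance=$989.40 total_interest=$39.40
After 4 (withdraw($100)): balance=$889.40 total_interest=$39.40
After 5 (year_end (apply 8% annual interest)): balance=$960.55 total_interest=$110.55
After 6 (deposit($200)): balance=$1160.55 total_interest=$110.55
After 7 (withdraw($50)): balance=$1110.55 total_interest=$110.55
After 8 (deposit($200)): balance=$1310.55 total_interest=$110.55

Answer: 1310.55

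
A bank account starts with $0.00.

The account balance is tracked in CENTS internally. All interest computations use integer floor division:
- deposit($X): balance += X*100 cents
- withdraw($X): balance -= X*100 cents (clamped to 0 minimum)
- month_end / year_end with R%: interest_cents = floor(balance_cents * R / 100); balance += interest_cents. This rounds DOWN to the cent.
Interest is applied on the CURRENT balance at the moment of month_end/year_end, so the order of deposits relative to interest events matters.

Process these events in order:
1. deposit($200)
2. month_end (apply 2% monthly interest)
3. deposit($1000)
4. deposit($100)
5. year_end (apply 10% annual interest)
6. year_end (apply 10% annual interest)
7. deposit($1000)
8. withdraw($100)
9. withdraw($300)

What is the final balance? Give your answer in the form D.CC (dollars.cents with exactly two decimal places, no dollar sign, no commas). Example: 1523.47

After 1 (deposit($200)): balance=$200.00 total_interest=$0.00
After 2 (month_end (apply 2% monthly interest)): balance=$204.00 total_interest=$4.00
After 3 (deposit($1000)): balance=$1204.00 total_interest=$4.00
After 4 (deposit($100)): balance=$1304.00 total_interest=$4.00
After 5 (year_end (apply 10% annual interest)): balance=$1434.40 total_interest=$134.40
After 6 (year_end (apply 10% annual interest)): balance=$1577.84 total_interest=$277.84
After 7 (deposit($1000)): balance=$2577.84 total_interest=$277.84
After 8 (withdraw($100)): balance=$2477.84 total_interest=$277.84
After 9 (withdraw($300)): balance=$2177.84 total_interest=$277.84

Answer: 2177.84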